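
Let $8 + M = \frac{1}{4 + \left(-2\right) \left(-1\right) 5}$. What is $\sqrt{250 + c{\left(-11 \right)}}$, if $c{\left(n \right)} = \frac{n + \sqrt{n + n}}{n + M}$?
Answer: $\frac{\sqrt{17597060 - 3710 i \sqrt{22}}}{265} \approx 15.83 - 0.0078269 i$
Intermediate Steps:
$M = - \frac{111}{14}$ ($M = -8 + \frac{1}{4 + \left(-2\right) \left(-1\right) 5} = -8 + \frac{1}{4 + 2 \cdot 5} = -8 + \frac{1}{4 + 10} = -8 + \frac{1}{14} = - \frac{111}{14} \approx -7.9286$)
$c{\left(n \right)} = \frac{n + \sqrt{2} \sqrt{n}}{- \frac{111}{14} + n}$ ($c{\left(n \right)} = \frac{n + \sqrt{n + n}}{n - \frac{111}{14}} = \frac{n + \sqrt{2 n}}{- \frac{111}{14} + n} = \frac{n + \sqrt{2} \sqrt{n}}{- \frac{111}{14} + n}$)
$\sqrt{250 + c{\left(-11 \right)}} = \sqrt{250 + \frac{14 \left(-11 + \sqrt{2} \sqrt{-11}\right)}{-111 + 14 \left(-11\right)}} = \sqrt{250 + \frac{14 \left(-11 + \sqrt{2} i \sqrt{11}\right)}{-111 - 154}} = \sqrt{250 + \frac{14 \left(-11 + i \sqrt{22}\right)}{-265}} = \sqrt{250 + 14 \left(- \frac{1}{265}\right) \left(-11 + i \sqrt{22}\right)} = \sqrt{250 + \left(\frac{154}{265} - \frac{14 i \sqrt{22}}{265}\right)} = \sqrt{\frac{66404}{265} - \frac{14 i \sqrt{22}}{265}}$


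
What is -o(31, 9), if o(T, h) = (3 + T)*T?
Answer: -1054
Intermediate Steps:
o(T, h) = T*(3 + T)
-o(31, 9) = -31*(3 + 31) = -31*34 = -1*1054 = -1054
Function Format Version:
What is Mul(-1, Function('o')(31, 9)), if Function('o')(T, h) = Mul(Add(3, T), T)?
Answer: -1054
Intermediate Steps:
Function('o')(T, h) = Mul(T, Add(3, T))
Mul(-1, Function('o')(31, 9)) = Mul(-1, Mul(31, Add(3, 31))) = Mul(-1, Mul(31, 34)) = Mul(-1, 1054) = -1054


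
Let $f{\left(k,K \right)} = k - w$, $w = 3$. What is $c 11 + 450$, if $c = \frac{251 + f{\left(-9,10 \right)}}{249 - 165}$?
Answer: $\frac{40429}{84} \approx 481.3$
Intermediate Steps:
$f{\left(k,K \right)} = -3 + k$ ($f{\left(k,K \right)} = k - 3 = -3 + k$)
$c = \frac{239}{84}$ ($c = \frac{251 - 12}{249 - 165} = \frac{251 - 12}{84} = 239 \cdot \frac{1}{84} = \frac{239}{84} \approx 2.8452$)
$c 11 + 450 = \frac{239}{84} \cdot 11 + 450 = \frac{2629}{84} + 450 = \frac{40429}{84}$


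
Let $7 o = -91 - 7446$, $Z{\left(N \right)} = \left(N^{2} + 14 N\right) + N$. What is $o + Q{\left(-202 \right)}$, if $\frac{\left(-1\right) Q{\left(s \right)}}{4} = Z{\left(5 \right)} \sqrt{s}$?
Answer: $- \frac{7537}{7} - 400 i \sqrt{202} \approx -1076.7 - 5685.1 i$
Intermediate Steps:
$Z{\left(N \right)} = N^{2} + 15 N$
$o = - \frac{7537}{7}$ ($o = \frac{-91 - 7446}{7} = \frac{1}{7} \left(-7537\right) = - \frac{7537}{7} \approx -1076.7$)
$Q{\left(s \right)} = - 400 \sqrt{s}$ ($Q{\left(s \right)} = - 4 \cdot 5 \left(15 + 5\right) \sqrt{s} = - 4 \cdot 5 \cdot 20 \sqrt{s} = - 4 \cdot 100 \sqrt{s} = - 400 \sqrt{s}$)
$o + Q{\left(-202 \right)} = - \frac{7537}{7} - 400 \sqrt{-202} = - \frac{7537}{7} - 400 i \sqrt{202}$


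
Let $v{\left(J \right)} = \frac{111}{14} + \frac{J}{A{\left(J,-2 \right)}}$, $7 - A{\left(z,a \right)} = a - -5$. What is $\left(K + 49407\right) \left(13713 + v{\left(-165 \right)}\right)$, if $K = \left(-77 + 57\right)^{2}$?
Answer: $\frac{19077625017}{28} \approx 6.8134 \cdot 10^{8}$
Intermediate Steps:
$A{\left(z,a \right)} = 2 - a$ ($A{\left(z,a \right)} = 7 - \left(a - -5\right) = 7 - \left(a + 5\right) = 7 - \left(5 + a\right) = 2 - a$)
$v{\left(J \right)} = \frac{111}{14} + \frac{J}{4}$ ($v{\left(J \right)} = \frac{111}{14} + \frac{J}{2 - -2} = 111 \cdot \frac{1}{14} + \frac{J}{2 + 2} = \frac{111}{14} + \frac{J}{4}$)
$K = 400$ ($K = \left(-20\right)^{2} = 400$)
$\left(K + 49407\right) \left(13713 + v{\left(-165 \right)}\right) = \left(400 + 49407\right) \left(13713 + \left(\frac{111}{14} + \frac{1}{4} \left(-165\right)\right)\right) = 49807 \left(13713 + \left(\frac{111}{14} - \frac{165}{4}\right)\right) = 49807 \left(13713 - \frac{933}{28}\right) = 49807 \cdot \frac{383031}{28} = \frac{19077625017}{28}$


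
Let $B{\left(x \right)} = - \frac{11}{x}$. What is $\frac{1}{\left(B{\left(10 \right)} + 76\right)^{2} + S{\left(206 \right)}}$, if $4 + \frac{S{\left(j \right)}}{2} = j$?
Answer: $\frac{100}{601401} \approx 0.00016628$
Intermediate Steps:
$S{\left(j \right)} = -8 + 2 j$
$\frac{1}{\left(B{\left(10 \right)} + 76\right)^{2} + S{\left(206 \right)}} = \frac{1}{\left(- \frac{11}{10} + 76\right)^{2} + \left(-8 + 2 \cdot 206\right)} = \frac{1}{\left(\left(-11\right) \frac{1}{10} + 76\right)^{2} + \left(-8 + 412\right)} = \frac{1}{\left(- \frac{11}{10} + 76\right)^{2} + 404} = \frac{1}{\left(\frac{749}{10}\right)^{2} + 404} = \frac{1}{\frac{561001}{100} + 404} = \frac{1}{\frac{601401}{100}} = \frac{100}{601401}$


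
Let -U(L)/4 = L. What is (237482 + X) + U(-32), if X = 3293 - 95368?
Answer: 145535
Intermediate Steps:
X = -92075
U(L) = -4*L
(237482 + X) + U(-32) = (237482 - 92075) - 4*(-32) = 145407 + 128 = 145535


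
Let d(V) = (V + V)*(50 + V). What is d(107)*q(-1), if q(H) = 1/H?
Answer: -33598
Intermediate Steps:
d(V) = 2*V*(50 + V) (d(V) = (2*V)*(50 + V) = 2*V*(50 + V))
d(107)*q(-1) = (2*107*(50 + 107))/(-1) = (2*107*157)*(-1) = 33598*(-1) = -33598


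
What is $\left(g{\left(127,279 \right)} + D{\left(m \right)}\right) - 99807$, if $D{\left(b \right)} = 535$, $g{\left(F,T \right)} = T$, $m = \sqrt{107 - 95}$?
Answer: $-98993$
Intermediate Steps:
$m = 2 \sqrt{3}$ ($m = \sqrt{12} = 2 \sqrt{3} \approx 3.4641$)
$\left(g{\left(127,279 \right)} + D{\left(m \right)}\right) - 99807 = \left(279 + 535\right) - 99807 = 814 - 99807 = -98993$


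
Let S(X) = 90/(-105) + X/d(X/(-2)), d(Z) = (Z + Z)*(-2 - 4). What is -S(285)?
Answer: 29/42 ≈ 0.69048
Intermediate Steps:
d(Z) = -12*Z (d(Z) = (2*Z)*(-6) = -12*Z)
S(X) = -29/42 (S(X) = 90/(-105) + X/((-12*X/(-2))) = 90*(-1/105) + X/((-12*X*(-1)/2)) = -6/7 + X/((-(-6)*X)) = -6/7 + X/((6*X)) = -6/7 + X*(1/(6*X)) = -6/7 + ⅙ = -29/42)
-S(285) = -1*(-29/42) = 29/42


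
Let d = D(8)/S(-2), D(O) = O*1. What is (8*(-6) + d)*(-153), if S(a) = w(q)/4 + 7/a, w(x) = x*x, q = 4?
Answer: 4896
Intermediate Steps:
w(x) = x²
S(a) = 4 + 7/a (S(a) = 4²/4 + 7/a = 16*(¼) + 7/a = 4 + 7/a)
D(O) = O
d = 16 (d = 8/(4 + 7/(-2)) = 8/(4 + 7*(-½)) = 8/(4 - 7/2) = 8/(½) = 8*2 = 16)
(8*(-6) + d)*(-153) = (8*(-6) + 16)*(-153) = (-48 + 16)*(-153) = -32*(-153) = 4896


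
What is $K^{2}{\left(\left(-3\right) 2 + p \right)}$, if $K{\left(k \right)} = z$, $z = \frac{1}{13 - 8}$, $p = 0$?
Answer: $\frac{1}{25} \approx 0.04$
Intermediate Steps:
$z = \frac{1}{5} \approx 0.2$
$K{\left(k \right)} = \frac{1}{5}$
$K^{2}{\left(\left(-3\right) 2 + p \right)} = \left(\frac{1}{5}\right)^{2} = \frac{1}{25}$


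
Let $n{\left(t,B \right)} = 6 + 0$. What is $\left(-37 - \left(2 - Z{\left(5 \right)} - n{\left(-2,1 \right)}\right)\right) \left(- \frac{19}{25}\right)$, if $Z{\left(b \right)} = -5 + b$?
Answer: $\frac{627}{25} \approx 25.08$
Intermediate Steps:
$n{\left(t,B \right)} = 6$
$\left(-37 - \left(2 - Z{\left(5 \right)} - n{\left(-2,1 \right)}\right)\right) \left(- \frac{19}{25}\right) = \left(-37 + \left(\left(\left(-5 + 5\right) + 6\right) - 2\right)\right) \left(- \frac{19}{25}\right) = \left(-37 + \left(\left(0 + 6\right) - 2\right)\right) \left(- \frac{19}{25}\right) = \left(-37 + \left(6 - 2\right)\right) \left(\left(-1\right) \frac{19}{25}\right) = \left(-37 + 4\right) \left(- \frac{19}{25}\right) = \left(-33\right) \left(- \frac{19}{25}\right) = \frac{627}{25}$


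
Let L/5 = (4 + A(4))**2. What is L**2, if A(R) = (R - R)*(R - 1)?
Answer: 6400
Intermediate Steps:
A(R) = 0 (A(R) = 0*(-1 + R) = 0)
L = 80 (L = 5*(4 + 0)**2 = 5*4**2 = 5*16 = 80)
L**2 = 80**2 = 6400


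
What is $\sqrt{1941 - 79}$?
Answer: $7 \sqrt{38} \approx 43.151$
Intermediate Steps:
$\sqrt{1941 - 79} = \sqrt{1862} = 7 \sqrt{38}$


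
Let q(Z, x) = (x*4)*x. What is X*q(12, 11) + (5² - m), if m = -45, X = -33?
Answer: -15902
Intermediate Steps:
q(Z, x) = 4*x² (q(Z, x) = (4*x)*x = 4*x²)
X*q(12, 11) + (5² - m) = -132*11² + (5² - 1*(-45)) = -132*121 + (25 + 45) = -33*484 + 70 = -15972 + 70 = -15902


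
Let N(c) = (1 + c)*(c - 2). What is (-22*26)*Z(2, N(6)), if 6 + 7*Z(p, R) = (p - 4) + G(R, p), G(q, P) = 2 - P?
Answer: 4576/7 ≈ 653.71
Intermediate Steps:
N(c) = (1 + c)*(-2 + c)
Z(p, R) = -8/7 (Z(p, R) = -6/7 + ((p - 4) + (2 - p))/7 = -6/7 + ((-4 + p) + (2 - p))/7 = -6/7 + (1/7)*(-2) = -6/7 - 2/7 = -8/7)
(-22*26)*Z(2, N(6)) = -22*26*(-8/7) = -572*(-8/7) = 4576/7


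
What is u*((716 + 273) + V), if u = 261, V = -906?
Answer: 21663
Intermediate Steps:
u*((716 + 273) + V) = 261*((716 + 273) - 906) = 261*(989 - 906) = 261*83 = 21663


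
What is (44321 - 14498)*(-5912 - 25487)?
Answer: -936412377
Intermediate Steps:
(44321 - 14498)*(-5912 - 25487) = 29823*(-31399) = -936412377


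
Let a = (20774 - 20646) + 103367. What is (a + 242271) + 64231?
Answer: 409997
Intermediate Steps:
a = 103495 (a = 128 + 103367 = 103495)
(a + 242271) + 64231 = (103495 + 242271) + 64231 = 345766 + 64231 = 409997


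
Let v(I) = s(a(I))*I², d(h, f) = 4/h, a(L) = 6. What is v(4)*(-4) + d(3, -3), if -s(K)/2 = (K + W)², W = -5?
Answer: 388/3 ≈ 129.33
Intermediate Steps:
s(K) = -2*(-5 + K)² (s(K) = -2*(K - 5)² = -2*(-5 + K)²)
v(I) = -2*I² (v(I) = (-2*(-5 + 6)²)*I² = (-2*1²)*I² = (-2*1)*I² = -2*I²)
v(4)*(-4) + d(3, -3) = -2*4²*(-4) + 4/3 = -2*16*(-4) + 4*(⅓) = -32*(-4) + 4/3 = 128 + 4/3 = 388/3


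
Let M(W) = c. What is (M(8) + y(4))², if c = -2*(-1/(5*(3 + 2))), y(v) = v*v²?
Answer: 2566404/625 ≈ 4106.3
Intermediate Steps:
y(v) = v³
c = 2/25 (c = -2/((-5*5)) = -2/(-25) = -2*(-1/25) = 2/25 ≈ 0.080000)
M(W) = 2/25
(M(8) + y(4))² = (2/25 + 4³)² = (2/25 + 64)² = (1602/25)² = 2566404/625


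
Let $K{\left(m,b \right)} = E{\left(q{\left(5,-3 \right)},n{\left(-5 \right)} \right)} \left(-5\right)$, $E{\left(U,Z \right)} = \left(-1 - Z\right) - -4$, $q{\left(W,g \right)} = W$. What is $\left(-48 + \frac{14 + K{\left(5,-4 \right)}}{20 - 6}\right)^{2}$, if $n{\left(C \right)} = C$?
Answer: $\frac{121801}{49} \approx 2485.7$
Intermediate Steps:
$E{\left(U,Z \right)} = 3 - Z$ ($E{\left(U,Z \right)} = \left(-1 - Z\right) + 4 = 3 - Z$)
$K{\left(m,b \right)} = -40$ ($K{\left(m,b \right)} = \left(3 - -5\right) \left(-5\right) = \left(3 + 5\right) \left(-5\right) = 8 \left(-5\right) = -40$)
$\left(-48 + \frac{14 + K{\left(5,-4 \right)}}{20 - 6}\right)^{2} = \left(-48 + \frac{14 - 40}{20 - 6}\right)^{2} = \left(-48 - \frac{26}{14}\right)^{2} = \left(-48 - \frac{13}{7}\right)^{2} = \left(- \frac{349}{7}\right)^{2} = \frac{121801}{49}$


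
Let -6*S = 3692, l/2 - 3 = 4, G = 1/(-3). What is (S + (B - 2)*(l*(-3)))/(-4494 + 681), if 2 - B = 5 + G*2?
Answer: 1300/11439 ≈ 0.11365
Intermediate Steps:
G = -1/3 (G = 1*(-1/3) = -1/3 ≈ -0.33333)
l = 14 (l = 6 + 2*4 = 6 + 8 = 14)
S = -1846/3 (S = -1/6*3692 = -1846/3 ≈ -615.33)
B = -7/3 (B = 2 - (5 - 1/3*2) = 2 - (5 - 2/3) = 2 - 1*13/3 = 2 - 13/3 = -7/3 ≈ -2.3333)
(S + (B - 2)*(l*(-3)))/(-4494 + 681) = (-1846/3 + (-7/3 - 2)*(14*(-3)))/(-4494 + 681) = (-1846/3 - 13/3*(-42))/(-3813) = (-1846/3 + 182)*(-1/3813) = -1300/3*(-1/3813) = 1300/11439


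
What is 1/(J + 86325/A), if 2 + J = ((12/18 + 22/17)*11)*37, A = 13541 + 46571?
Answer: 180336/143813503 ≈ 0.0012540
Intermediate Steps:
A = 60112
J = 40598/51 (J = -2 + ((12/18 + 22/17)*11)*37 = -2 + ((12*(1/18) + 22*(1/17))*11)*37 = -2 + ((⅔ + 22/17)*11)*37 = -2 + ((100/51)*11)*37 = -2 + (1100/51)*37 = -2 + 40700/51 = 40598/51 ≈ 796.04)
1/(J + 86325/A) = 1/(40598/51 + 86325/60112) = 1/(143813503/180336) = 180336/143813503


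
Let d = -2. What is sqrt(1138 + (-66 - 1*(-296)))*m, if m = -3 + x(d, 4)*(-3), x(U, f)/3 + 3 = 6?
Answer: -180*sqrt(38) ≈ -1109.6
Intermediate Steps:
x(U, f) = 9 (x(U, f) = -9 + 3*6 = -9 + 18 = 9)
m = -30 (m = -3 + 9*(-3) = -3 - 27 = -30)
sqrt(1138 + (-66 - 1*(-296)))*m = sqrt(1138 + (-66 - 1*(-296)))*(-30) = sqrt(1138 + (-66 + 296))*(-30) = sqrt(1138 + 230)*(-30) = sqrt(1368)*(-30) = (6*sqrt(38))*(-30) = -180*sqrt(38)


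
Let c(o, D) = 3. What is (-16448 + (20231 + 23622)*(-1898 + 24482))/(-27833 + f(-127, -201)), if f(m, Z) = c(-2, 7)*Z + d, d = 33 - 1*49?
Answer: -247589926/7113 ≈ -34808.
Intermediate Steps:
d = -16 (d = 33 - 49 = -16)
f(m, Z) = -16 + 3*Z (f(m, Z) = 3*Z - 16 = -16 + 3*Z)
(-16448 + (20231 + 23622)*(-1898 + 24482))/(-27833 + f(-127, -201)) = (-16448 + (20231 + 23622)*(-1898 + 24482))/(-27833 + (-16 + 3*(-201))) = (-16448 + 43853*22584)/(-27833 + (-16 - 603)) = (-16448 + 990376152)/(-27833 - 619) = 990359704/(-28452) = 990359704*(-1/28452) = -247589926/7113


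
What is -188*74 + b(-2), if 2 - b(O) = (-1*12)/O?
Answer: -13916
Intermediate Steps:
b(O) = 2 + 12/O (b(O) = 2 - (-1*12)/O = 2 - (-12)/O = 2 + 12/O)
-188*74 + b(-2) = -188*74 + (2 + 12/(-2)) = -13912 + (2 + 12*(-1/2)) = -13912 + (2 - 6) = -13912 - 4 = -13916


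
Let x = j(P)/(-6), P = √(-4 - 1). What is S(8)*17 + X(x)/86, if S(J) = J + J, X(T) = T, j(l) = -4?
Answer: 35089/129 ≈ 272.01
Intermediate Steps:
P = I*√5 (P = √(-5) = I*√5 ≈ 2.2361*I)
x = ⅔ (x = -4/(-6) = -4*(-⅙) = ⅔ ≈ 0.66667)
S(J) = 2*J
S(8)*17 + X(x)/86 = (2*8)*17 + (⅔)/86 = 16*17 + (⅔)*(1/86) = 272 + 1/129 = 35089/129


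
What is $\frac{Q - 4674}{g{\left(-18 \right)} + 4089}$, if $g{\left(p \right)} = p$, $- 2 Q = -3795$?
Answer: $- \frac{1851}{2714} \approx -0.68202$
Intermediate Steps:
$Q = \frac{3795}{2}$ ($Q = \left(- \frac{1}{2}\right) \left(-3795\right) = \frac{3795}{2} \approx 1897.5$)
$\frac{Q - 4674}{g{\left(-18 \right)} + 4089} = \frac{\frac{3795}{2} - 4674}{-18 + 4089} = - \frac{5553}{2 \cdot 4071} = \left(- \frac{5553}{2}\right) \frac{1}{4071} = - \frac{1851}{2714}$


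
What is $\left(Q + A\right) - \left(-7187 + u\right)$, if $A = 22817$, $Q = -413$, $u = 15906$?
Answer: $13685$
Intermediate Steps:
$\left(Q + A\right) - \left(-7187 + u\right) = \left(-413 + 22817\right) + \left(7187 - 15906\right) = 22404 + \left(7187 - 15906\right) = 22404 - 8719 = 13685$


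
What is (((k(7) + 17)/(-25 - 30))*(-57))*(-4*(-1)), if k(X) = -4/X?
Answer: 5244/77 ≈ 68.104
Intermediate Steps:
(((k(7) + 17)/(-25 - 30))*(-57))*(-4*(-1)) = (((-4/7 + 17)/(-25 - 30))*(-57))*(-4*(-1)) = (((-4*⅐ + 17)/(-55))*(-57))*4 = (((-4/7 + 17)*(-1/55))*(-57))*4 = (((115/7)*(-1/55))*(-57))*4 = -23/77*(-57)*4 = (1311/77)*4 = 5244/77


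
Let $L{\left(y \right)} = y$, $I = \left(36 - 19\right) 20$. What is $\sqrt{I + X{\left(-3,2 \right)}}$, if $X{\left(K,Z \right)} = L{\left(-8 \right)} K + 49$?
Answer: $\sqrt{413} \approx 20.322$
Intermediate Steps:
$I = 340$ ($I = 17 \cdot 20 = 340$)
$X{\left(K,Z \right)} = 49 - 8 K$ ($X{\left(K,Z \right)} = - 8 K + 49 = 49 - 8 K$)
$\sqrt{I + X{\left(-3,2 \right)}} = \sqrt{340 + \left(49 - -24\right)} = \sqrt{340 + \left(49 + 24\right)} = \sqrt{340 + 73} = \sqrt{413}$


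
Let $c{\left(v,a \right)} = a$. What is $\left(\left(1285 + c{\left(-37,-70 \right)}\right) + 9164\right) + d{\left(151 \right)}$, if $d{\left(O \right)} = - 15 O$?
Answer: $8114$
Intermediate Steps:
$\left(\left(1285 + c{\left(-37,-70 \right)}\right) + 9164\right) + d{\left(151 \right)} = \left(\left(1285 - 70\right) + 9164\right) - 2265 = \left(1215 + 9164\right) - 2265 = 10379 - 2265 = 8114$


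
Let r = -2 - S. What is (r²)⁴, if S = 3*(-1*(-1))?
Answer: 390625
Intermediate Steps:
S = 3 (S = 3*1 = 3)
r = -5 (r = -2 - 1*3 = -2 - 3 = -5)
(r²)⁴ = ((-5)²)⁴ = 25⁴ = 390625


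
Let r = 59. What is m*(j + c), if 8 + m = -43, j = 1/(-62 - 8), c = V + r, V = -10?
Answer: -174879/70 ≈ -2498.3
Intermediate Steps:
c = 49 (c = -10 + 59 = 49)
j = -1/70 (j = 1/(-70) = -1/70 ≈ -0.014286)
m = -51 (m = -8 - 43 = -51)
m*(j + c) = -51*(-1/70 + 49) = -51*3429/70 = -174879/70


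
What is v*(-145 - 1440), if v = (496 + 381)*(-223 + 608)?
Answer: -535167325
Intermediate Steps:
v = 337645 (v = 877*385 = 337645)
v*(-145 - 1440) = 337645*(-145 - 1440) = 337645*(-1585) = -535167325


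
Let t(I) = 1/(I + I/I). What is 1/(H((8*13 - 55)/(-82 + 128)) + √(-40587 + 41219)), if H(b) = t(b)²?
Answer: -4774225/12868079386 + 81450625*√158/25736158772 ≈ 0.039410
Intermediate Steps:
t(I) = 1/(1 + I) (t(I) = 1/(I + 1) = 1/(1 + I))
H(b) = (1 + b)⁻² (H(b) = (1/(1 + b))² = (1 + b)⁻²)
1/(H((8*13 - 55)/(-82 + 128)) + √(-40587 + 41219)) = 1/((1 + (8*13 - 55)/(-82 + 128))⁻² + √(-40587 + 41219)) = 1/((1 + (104 - 55)/46)⁻² + √632) = 1/((1 + 49*(1/46))⁻² + 2*√158) = 1/((1 + 49/46)⁻² + 2*√158) = 1/((95/46)⁻² + 2*√158) = 1/(2116/9025 + 2*√158)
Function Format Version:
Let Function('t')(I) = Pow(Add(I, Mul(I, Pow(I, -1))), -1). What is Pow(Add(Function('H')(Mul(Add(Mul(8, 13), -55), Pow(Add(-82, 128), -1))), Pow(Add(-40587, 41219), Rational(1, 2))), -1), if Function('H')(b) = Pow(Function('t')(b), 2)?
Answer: Add(Rational(-4774225, 12868079386), Mul(Rational(81450625, 25736158772), Pow(158, Rational(1, 2)))) ≈ 0.039410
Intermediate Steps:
Function('t')(I) = Pow(Add(1, I), -1) (Function('t')(I) = Pow(Add(I, 1), -1) = Pow(Add(1, I), -1))
Function('H')(b) = Pow(Add(1, b), -2) (Function('H')(b) = Pow(Pow(Add(1, b), -1), 2) = Pow(Add(1, b), -2))
Pow(Add(Function('H')(Mul(Add(Mul(8, 13), -55), Pow(Add(-82, 128), -1))), Pow(Add(-40587, 41219), Rational(1, 2))), -1) = Pow(Add(Pow(Add(1, Mul(Add(Mul(8, 13), -55), Pow(Add(-82, 128), -1))), -2), Pow(Add(-40587, 41219), Rational(1, 2))), -1) = Pow(Add(Pow(Add(1, Mul(Add(104, -55), Pow(46, -1))), -2), Pow(632, Rational(1, 2))), -1) = Pow(Add(Pow(Add(1, Mul(49, Rational(1, 46))), -2), Mul(2, Pow(158, Rational(1, 2)))), -1) = Pow(Add(Pow(Add(1, Rational(49, 46)), -2), Mul(2, Pow(158, Rational(1, 2)))), -1) = Pow(Add(Pow(Rational(95, 46), -2), Mul(2, Pow(158, Rational(1, 2)))), -1) = Pow(Add(Rational(2116, 9025), Mul(2, Pow(158, Rational(1, 2)))), -1)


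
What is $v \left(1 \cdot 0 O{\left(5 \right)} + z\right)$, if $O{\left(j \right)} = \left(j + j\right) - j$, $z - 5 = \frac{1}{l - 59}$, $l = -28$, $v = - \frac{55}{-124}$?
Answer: $\frac{385}{174} \approx 2.2126$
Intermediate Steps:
$v = \frac{55}{124}$ ($v = \left(-55\right) \left(- \frac{1}{124}\right) = \frac{55}{124} \approx 0.44355$)
$z = \frac{434}{87}$ ($z = 5 + \frac{1}{-28 - 59} = 5 + \frac{1}{-87} = 5 - \frac{1}{87} = \frac{434}{87} \approx 4.9885$)
$O{\left(j \right)} = j$ ($O{\left(j \right)} = 2 j - j = j$)
$v \left(1 \cdot 0 O{\left(5 \right)} + z\right) = \frac{55 \left(1 \cdot 0 \cdot 5 + \frac{434}{87}\right)}{124} = \frac{55 \left(0 \cdot 5 + \frac{434}{87}\right)}{124} = \frac{55 \left(0 + \frac{434}{87}\right)}{124} = \frac{55}{124} \cdot \frac{434}{87} = \frac{385}{174}$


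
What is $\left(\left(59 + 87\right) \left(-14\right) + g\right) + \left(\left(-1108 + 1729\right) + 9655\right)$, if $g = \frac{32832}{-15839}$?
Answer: $\frac{130353816}{15839} \approx 8229.9$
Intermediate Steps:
$g = - \frac{32832}{15839}$ ($g = 32832 \left(- \frac{1}{15839}\right) = - \frac{32832}{15839} \approx -2.0729$)
$\left(\left(59 + 87\right) \left(-14\right) + g\right) + \left(\left(-1108 + 1729\right) + 9655\right) = \left(\left(59 + 87\right) \left(-14\right) - \frac{32832}{15839}\right) + \left(\left(-1108 + 1729\right) + 9655\right) = \left(146 \left(-14\right) - \frac{32832}{15839}\right) + \left(621 + 9655\right) = \left(-2044 - \frac{32832}{15839}\right) + 10276 = - \frac{32407748}{15839} + 10276 = \frac{130353816}{15839}$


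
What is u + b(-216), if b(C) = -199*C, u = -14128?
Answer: 28856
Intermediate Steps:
u + b(-216) = -14128 - 199*(-216) = -14128 + 42984 = 28856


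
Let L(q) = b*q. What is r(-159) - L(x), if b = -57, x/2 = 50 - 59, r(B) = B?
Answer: -1185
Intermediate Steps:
x = -18 (x = 2*(50 - 59) = 2*(-9) = -18)
L(q) = -57*q
r(-159) - L(x) = -159 - (-57)*(-18) = -159 - 1*1026 = -159 - 1026 = -1185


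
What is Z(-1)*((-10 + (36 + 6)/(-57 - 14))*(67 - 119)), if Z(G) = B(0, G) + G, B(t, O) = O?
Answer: -78208/71 ≈ -1101.5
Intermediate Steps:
Z(G) = 2*G (Z(G) = G + G = 2*G)
Z(-1)*((-10 + (36 + 6)/(-57 - 14))*(67 - 119)) = (2*(-1))*((-10 + (36 + 6)/(-57 - 14))*(67 - 119)) = -2*(-10 + 42/(-71))*(-52) = -2*(-10 + 42*(-1/71))*(-52) = -2*(-10 - 42/71)*(-52) = -(-1504)*(-52)/71 = -2*39104/71 = -78208/71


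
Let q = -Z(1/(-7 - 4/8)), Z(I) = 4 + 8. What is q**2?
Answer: 144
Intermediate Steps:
Z(I) = 12
q = -12 (q = -1*12 = -12)
q**2 = (-12)**2 = 144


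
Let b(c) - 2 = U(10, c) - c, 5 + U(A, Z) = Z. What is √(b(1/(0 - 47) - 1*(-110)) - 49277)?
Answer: 8*I*√770 ≈ 221.99*I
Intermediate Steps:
U(A, Z) = -5 + Z
b(c) = -3 (b(c) = 2 + ((-5 + c) - c) = 2 - 5 = -3)
√(b(1/(0 - 47) - 1*(-110)) - 49277) = √(-3 - 49277) = √(-49280) = 8*I*√770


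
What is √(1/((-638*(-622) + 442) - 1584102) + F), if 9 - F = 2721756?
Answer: I*√958430005483623474/593412 ≈ 1649.8*I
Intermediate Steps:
F = -2721747 (F = 9 - 1*2721756 = 9 - 2721756 = -2721747)
√(1/((-638*(-622) + 442) - 1584102) + F) = √(1/((-638*(-622) + 442) - 1584102) - 2721747) = √(1/((396836 + 442) - 1584102) - 2721747) = √(1/(397278 - 1584102) - 2721747) = √(1/(-1186824) - 2721747) = √(-1/1186824 - 2721747) = √(-3230234661529/1186824) = I*√958430005483623474/593412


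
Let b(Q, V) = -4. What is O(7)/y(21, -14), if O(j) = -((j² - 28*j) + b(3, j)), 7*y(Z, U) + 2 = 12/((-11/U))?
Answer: 11627/146 ≈ 79.637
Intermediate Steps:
y(Z, U) = -2/7 - 12*U/77 (y(Z, U) = -2/7 + (12/((-11/U)))/7 = -2/7 + (12*(-U/11))/7 = -2/7 + (-12*U/11)/7 = -2/7 - 12*U/77)
O(j) = 4 - j² + 28*j (O(j) = -((j² - 28*j) - 4) = -(-4 + j² - 28*j) = 4 - j² + 28*j)
O(7)/y(21, -14) = (4 - 1*7² + 28*7)/(-2/7 - 12/77*(-14)) = (4 - 1*49 + 196)/(-2/7 + 24/11) = (4 - 49 + 196)/(146/77) = 151*(77/146) = 11627/146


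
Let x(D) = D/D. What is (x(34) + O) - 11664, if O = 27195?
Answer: 15532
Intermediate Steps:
x(D) = 1
(x(34) + O) - 11664 = (1 + 27195) - 11664 = 27196 - 11664 = 15532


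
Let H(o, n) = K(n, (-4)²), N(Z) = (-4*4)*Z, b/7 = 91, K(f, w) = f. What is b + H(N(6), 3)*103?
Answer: 946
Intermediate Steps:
b = 637 (b = 7*91 = 637)
N(Z) = -16*Z
H(o, n) = n
b + H(N(6), 3)*103 = 637 + 3*103 = 637 + 309 = 946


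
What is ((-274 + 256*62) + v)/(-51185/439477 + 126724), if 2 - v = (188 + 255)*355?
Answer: -62258509205/55692232163 ≈ -1.1179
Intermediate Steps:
v = -157263 (v = 2 - (188 + 255)*355 = 2 - 443*355 = 2 - 1*157265 = 2 - 157265 = -157263)
((-274 + 256*62) + v)/(-51185/439477 + 126724) = ((-274 + 256*62) - 157263)/(-51185/439477 + 126724) = ((-274 + 15872) - 157263)/(-51185*1/439477 + 126724) = (15598 - 157263)/(-51185/439477 + 126724) = -141665/55692232163/439477 = -141665*439477/55692232163 = -62258509205/55692232163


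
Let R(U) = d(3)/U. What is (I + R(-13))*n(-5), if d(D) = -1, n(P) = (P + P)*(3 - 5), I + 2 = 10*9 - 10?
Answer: 20300/13 ≈ 1561.5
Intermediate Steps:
I = 78 (I = -2 + (10*9 - 10) = -2 + (90 - 10) = -2 + 80 = 78)
n(P) = -4*P (n(P) = (2*P)*(-2) = -4*P)
R(U) = -1/U
(I + R(-13))*n(-5) = (78 - 1/(-13))*(-4*(-5)) = (78 - 1*(-1/13))*20 = (78 + 1/13)*20 = (1015/13)*20 = 20300/13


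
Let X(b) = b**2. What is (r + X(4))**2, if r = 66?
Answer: 6724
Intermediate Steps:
(r + X(4))**2 = (66 + 4**2)**2 = (66 + 16)**2 = 82**2 = 6724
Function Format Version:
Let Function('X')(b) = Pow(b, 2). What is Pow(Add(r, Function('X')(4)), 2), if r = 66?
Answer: 6724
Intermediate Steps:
Pow(Add(r, Function('X')(4)), 2) = Pow(Add(66, Pow(4, 2)), 2) = Pow(Add(66, 16), 2) = Pow(82, 2) = 6724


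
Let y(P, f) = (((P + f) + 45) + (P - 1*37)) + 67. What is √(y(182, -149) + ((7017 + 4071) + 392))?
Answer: √11770 ≈ 108.49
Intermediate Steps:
y(P, f) = 75 + f + 2*P (y(P, f) = ((45 + P + f) + (P - 37)) + 67 = ((45 + P + f) + (-37 + P)) + 67 = (8 + f + 2*P) + 67 = 75 + f + 2*P)
√(y(182, -149) + ((7017 + 4071) + 392)) = √((75 - 149 + 2*182) + ((7017 + 4071) + 392)) = √((75 - 149 + 364) + (11088 + 392)) = √(290 + 11480) = √11770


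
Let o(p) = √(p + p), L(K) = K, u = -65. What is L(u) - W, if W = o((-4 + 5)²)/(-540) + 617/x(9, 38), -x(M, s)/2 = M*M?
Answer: -9913/162 + √2/540 ≈ -61.189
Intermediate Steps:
x(M, s) = -2*M² (x(M, s) = -2*M*M = -2*M²)
o(p) = √2*√p (o(p) = √(2*p) = √2*√p)
W = -617/162 - √2/540 (W = (√2*√((-4 + 5)²))/(-540) + 617/((-2*9²)) = (√2*√(1²))*(-1/540) + 617/((-2*81)) = (√2*√1)*(-1/540) + 617/(-162) = (√2*1)*(-1/540) + 617*(-1/162) = √2*(-1/540) - 617/162 = -√2/540 - 617/162 = -617/162 - √2/540 ≈ -3.8113)
L(u) - W = -65 - (-617/162 - √2/540) = -65 + (617/162 + √2/540) = -9913/162 + √2/540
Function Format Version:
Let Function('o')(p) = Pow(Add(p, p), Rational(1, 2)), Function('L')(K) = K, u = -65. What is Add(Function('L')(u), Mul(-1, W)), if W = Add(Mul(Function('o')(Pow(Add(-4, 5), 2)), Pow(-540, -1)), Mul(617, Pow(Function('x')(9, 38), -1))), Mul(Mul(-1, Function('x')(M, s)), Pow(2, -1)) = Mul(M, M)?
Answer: Add(Rational(-9913, 162), Mul(Rational(1, 540), Pow(2, Rational(1, 2)))) ≈ -61.189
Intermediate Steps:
Function('x')(M, s) = Mul(-2, Pow(M, 2)) (Function('x')(M, s) = Mul(-2, Mul(M, M)) = Mul(-2, Pow(M, 2)))
Function('o')(p) = Mul(Pow(2, Rational(1, 2)), Pow(p, Rational(1, 2))) (Function('o')(p) = Pow(Mul(2, p), Rational(1, 2)) = Mul(Pow(2, Rational(1, 2)), Pow(p, Rational(1, 2))))
W = Add(Rational(-617, 162), Mul(Rational(-1, 540), Pow(2, Rational(1, 2)))) (W = Add(Mul(Mul(Pow(2, Rational(1, 2)), Pow(Pow(Add(-4, 5), 2), Rational(1, 2))), Pow(-540, -1)), Mul(617, Pow(Mul(-2, Pow(9, 2)), -1))) = Add(Mul(Mul(Pow(2, Rational(1, 2)), Pow(Pow(1, 2), Rational(1, 2))), Rational(-1, 540)), Mul(617, Pow(Mul(-2, 81), -1))) = Add(Mul(Mul(Pow(2, Rational(1, 2)), Pow(1, Rational(1, 2))), Rational(-1, 540)), Mul(617, Pow(-162, -1))) = Add(Mul(Mul(Pow(2, Rational(1, 2)), 1), Rational(-1, 540)), Mul(617, Rational(-1, 162))) = Add(Mul(Pow(2, Rational(1, 2)), Rational(-1, 540)), Rational(-617, 162)) = Add(Mul(Rational(-1, 540), Pow(2, Rational(1, 2))), Rational(-617, 162)) = Add(Rational(-617, 162), Mul(Rational(-1, 540), Pow(2, Rational(1, 2)))) ≈ -3.8113)
Add(Function('L')(u), Mul(-1, W)) = Add(-65, Mul(-1, Add(Rational(-617, 162), Mul(Rational(-1, 540), Pow(2, Rational(1, 2)))))) = Add(-65, Add(Rational(617, 162), Mul(Rational(1, 540), Pow(2, Rational(1, 2))))) = Add(Rational(-9913, 162), Mul(Rational(1, 540), Pow(2, Rational(1, 2))))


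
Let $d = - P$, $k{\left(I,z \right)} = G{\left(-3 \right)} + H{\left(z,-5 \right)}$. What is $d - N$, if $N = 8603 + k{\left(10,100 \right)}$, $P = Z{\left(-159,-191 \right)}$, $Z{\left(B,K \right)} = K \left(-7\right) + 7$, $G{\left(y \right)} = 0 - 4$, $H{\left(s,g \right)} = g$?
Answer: $-9938$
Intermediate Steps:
$G{\left(y \right)} = -4$
$Z{\left(B,K \right)} = 7 - 7 K$ ($Z{\left(B,K \right)} = - 7 K + 7 = 7 - 7 K$)
$P = 1344$ ($P = 7 - -1337 = 7 + 1337 = 1344$)
$k{\left(I,z \right)} = -9$ ($k{\left(I,z \right)} = -4 - 5 = -9$)
$d = -1344$ ($d = \left(-1\right) 1344 = -1344$)
$N = 8594$ ($N = 8603 - 9 = 8594$)
$d - N = -1344 - 8594 = -9938$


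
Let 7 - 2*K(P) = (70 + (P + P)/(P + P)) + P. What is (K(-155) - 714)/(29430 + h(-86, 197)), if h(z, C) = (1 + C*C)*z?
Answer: 1337/6616460 ≈ 0.00020207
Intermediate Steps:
h(z, C) = z*(1 + C²) (h(z, C) = (1 + C²)*z = z*(1 + C²))
K(P) = -32 - P/2 (K(P) = 7/2 - ((70 + (P + P)/(P + P)) + P)/2 = 7/2 - ((70 + (2*P)/((2*P))) + P)/2 = 7/2 - ((70 + (2*P)*(1/(2*P))) + P)/2 = 7/2 - ((70 + 1) + P)/2 = 7/2 - (71 + P)/2 = 7/2 + (-71/2 - P/2) = -32 - P/2)
(K(-155) - 714)/(29430 + h(-86, 197)) = ((-32 - ½*(-155)) - 714)/(29430 - 86*(1 + 197²)) = ((-32 + 155/2) - 714)/(29430 - 86*(1 + 38809)) = (91/2 - 714)/(29430 - 86*38810) = -1337/(2*(29430 - 3337660)) = -1337/2/(-3308230) = -1337/2*(-1/3308230) = 1337/6616460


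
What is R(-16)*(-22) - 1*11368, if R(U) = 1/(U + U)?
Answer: -181877/16 ≈ -11367.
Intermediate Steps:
R(U) = 1/(2*U)
R(-16)*(-22) - 1*11368 = ((½)/(-16))*(-22) - 1*11368 = ((½)*(-1/16))*(-22) - 11368 = -1/32*(-22) - 11368 = 11/16 - 11368 = -181877/16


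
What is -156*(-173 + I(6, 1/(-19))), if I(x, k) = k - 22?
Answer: 578136/19 ≈ 30428.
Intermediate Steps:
I(x, k) = -22 + k
-156*(-173 + I(6, 1/(-19))) = -156*(-173 + (-22 + 1/(-19))) = -156*(-173 + (-22 - 1/19)) = -156*(-173 - 419/19) = -156*(-3706/19) = 578136/19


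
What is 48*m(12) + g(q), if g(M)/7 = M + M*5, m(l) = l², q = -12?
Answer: 6408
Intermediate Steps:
g(M) = 42*M (g(M) = 7*(M + M*5) = 7*(M + 5*M) = 7*(6*M) = 42*M)
48*m(12) + g(q) = 48*12² + 42*(-12) = 48*144 - 504 = 6912 - 504 = 6408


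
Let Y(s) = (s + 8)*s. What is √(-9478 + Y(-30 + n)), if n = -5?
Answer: I*√8533 ≈ 92.374*I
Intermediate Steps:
Y(s) = s*(8 + s) (Y(s) = (8 + s)*s = s*(8 + s))
√(-9478 + Y(-30 + n)) = √(-9478 + (-30 - 5)*(8 + (-30 - 5))) = √(-9478 - 35*(8 - 35)) = √(-9478 - 35*(-27)) = √(-9478 + 945) = √(-8533) = I*√8533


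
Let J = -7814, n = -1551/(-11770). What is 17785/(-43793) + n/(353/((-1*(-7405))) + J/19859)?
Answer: -375152419968097/476573941767986 ≈ -0.78719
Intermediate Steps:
n = 141/1070 (n = -1551*(-1/11770) = 141/1070 ≈ 0.13178)
17785/(-43793) + n/(353/((-1*(-7405))) + J/19859) = 17785/(-43793) + 141/(1070*(353/((-1*(-7405))) - 7814/19859)) = 17785*(-1/43793) + 141/(1070*(353/7405 - 7814*1/19859)) = -17785/43793 + 141/(1070*(353*(1/7405) - 7814/19859)) = -17785/43793 + 141/(1070*(353/7405 - 7814/19859)) = -17785/43793 + 141/(1070*(-50852443/147055895)) = -17785/43793 + (141/1070)*(-147055895/50852443) = -17785/43793 - 4146976239/10882422802 = -375152419968097/476573941767986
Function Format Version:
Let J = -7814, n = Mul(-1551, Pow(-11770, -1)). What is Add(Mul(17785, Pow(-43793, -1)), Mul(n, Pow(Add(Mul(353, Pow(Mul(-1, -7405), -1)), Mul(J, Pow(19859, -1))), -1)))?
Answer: Rational(-375152419968097, 476573941767986) ≈ -0.78719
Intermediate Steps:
n = Rational(141, 1070) (n = Mul(-1551, Rational(-1, 11770)) = Rational(141, 1070) ≈ 0.13178)
Add(Mul(17785, Pow(-43793, -1)), Mul(n, Pow(Add(Mul(353, Pow(Mul(-1, -7405), -1)), Mul(J, Pow(19859, -1))), -1))) = Add(Mul(17785, Pow(-43793, -1)), Mul(Rational(141, 1070), Pow(Add(Mul(353, Pow(Mul(-1, -7405), -1)), Mul(-7814, Pow(19859, -1))), -1))) = Add(Mul(17785, Rational(-1, 43793)), Mul(Rational(141, 1070), Pow(Add(Mul(353, Pow(7405, -1)), Mul(-7814, Rational(1, 19859))), -1))) = Add(Rational(-17785, 43793), Mul(Rational(141, 1070), Pow(Add(Mul(353, Rational(1, 7405)), Rational(-7814, 19859)), -1))) = Add(Rational(-17785, 43793), Mul(Rational(141, 1070), Pow(Add(Rational(353, 7405), Rational(-7814, 19859)), -1))) = Add(Rational(-17785, 43793), Mul(Rational(141, 1070), Pow(Rational(-50852443, 147055895), -1))) = Add(Rational(-17785, 43793), Mul(Rational(141, 1070), Rational(-147055895, 50852443))) = Add(Rational(-17785, 43793), Rational(-4146976239, 10882422802)) = Rational(-375152419968097, 476573941767986)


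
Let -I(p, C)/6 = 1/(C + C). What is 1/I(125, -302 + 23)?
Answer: 93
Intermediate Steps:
I(p, C) = -3/C (I(p, C) = -6/(C + C) = -6*1/(2*C) = -3/C)
1/I(125, -302 + 23) = 1/(-3/(-302 + 23)) = 1/(-3/(-279)) = 1/(-3*(-1/279)) = 1/(1/93) = 93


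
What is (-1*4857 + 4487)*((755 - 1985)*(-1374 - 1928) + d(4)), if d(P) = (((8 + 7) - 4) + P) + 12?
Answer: -1502750190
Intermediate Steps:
d(P) = 23 + P (d(P) = ((15 - 4) + P) + 12 = (11 + P) + 12 = 23 + P)
(-1*4857 + 4487)*((755 - 1985)*(-1374 - 1928) + d(4)) = (-1*4857 + 4487)*((755 - 1985)*(-1374 - 1928) + (23 + 4)) = (-4857 + 4487)*(-1230*(-3302) + 27) = -370*(4061460 + 27) = -370*4061487 = -1502750190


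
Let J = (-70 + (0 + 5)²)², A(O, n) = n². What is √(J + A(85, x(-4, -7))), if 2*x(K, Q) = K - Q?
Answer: 3*√901/2 ≈ 45.025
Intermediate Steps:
x(K, Q) = K/2 - Q/2 (x(K, Q) = (K - Q)/2 = K/2 - Q/2)
J = 2025 (J = (-70 + 5²)² = (-70 + 25)² = (-45)² = 2025)
√(J + A(85, x(-4, -7))) = √(2025 + ((½)*(-4) - ½*(-7))²) = √(2025 + (-2 + 7/2)²) = √(2025 + (3/2)²) = √(2025 + 9/4) = √(8109/4) = 3*√901/2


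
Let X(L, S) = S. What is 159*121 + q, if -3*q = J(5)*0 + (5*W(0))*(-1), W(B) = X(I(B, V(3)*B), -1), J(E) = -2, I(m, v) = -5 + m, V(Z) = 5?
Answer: 57712/3 ≈ 19237.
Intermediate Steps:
W(B) = -1
q = -5/3 (q = -(-2*0 + (5*(-1))*(-1))/3 = -(0 - 5*(-1))/3 = -(0 + 5)/3 = -⅓*5 = -5/3 ≈ -1.6667)
159*121 + q = 159*121 - 5/3 = 19239 - 5/3 = 57712/3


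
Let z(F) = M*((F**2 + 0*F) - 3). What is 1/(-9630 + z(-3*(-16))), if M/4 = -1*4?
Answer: -1/46446 ≈ -2.1530e-5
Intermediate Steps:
M = -16 (M = 4*(-1*4) = 4*(-4) = -16)
z(F) = 48 - 16*F**2 (z(F) = -16*((F**2 + 0*F) - 3) = -16*((F**2 + 0) - 3) = -16*(F**2 - 3) = -16*(-3 + F**2) = 48 - 16*F**2)
1/(-9630 + z(-3*(-16))) = 1/(-9630 + (48 - 16*(-3*(-16))**2)) = 1/(-9630 + (48 - 16*48**2)) = 1/(-9630 + (48 - 16*2304)) = 1/(-9630 + (48 - 36864)) = 1/(-9630 - 36816) = 1/(-46446) = -1/46446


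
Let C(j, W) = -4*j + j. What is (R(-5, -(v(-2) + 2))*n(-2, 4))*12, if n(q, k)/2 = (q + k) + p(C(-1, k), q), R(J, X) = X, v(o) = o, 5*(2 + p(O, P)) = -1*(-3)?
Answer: 0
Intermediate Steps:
C(j, W) = -3*j
p(O, P) = -7/5 (p(O, P) = -2 + (-1*(-3))/5 = -2 + (1/5)*3 = -2 + 3/5 = -7/5)
n(q, k) = -14/5 + 2*k + 2*q (n(q, k) = 2*((q + k) - 7/5) = 2*((k + q) - 7/5) = 2*(-7/5 + k + q) = -14/5 + 2*k + 2*q)
(R(-5, -(v(-2) + 2))*n(-2, 4))*12 = ((-(-2 + 2))*(-14/5 + 2*4 + 2*(-2)))*12 = ((-1*0)*(-14/5 + 8 - 4))*12 = (0*(6/5))*12 = 0*12 = 0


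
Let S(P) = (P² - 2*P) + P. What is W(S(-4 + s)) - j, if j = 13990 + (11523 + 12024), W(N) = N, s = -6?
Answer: -37427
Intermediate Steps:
S(P) = P² - P
j = 37537 (j = 13990 + 23547 = 37537)
W(S(-4 + s)) - j = (-4 - 6)*(-1 + (-4 - 6)) - 1*37537 = -10*(-1 - 10) - 37537 = -10*(-11) - 37537 = 110 - 37537 = -37427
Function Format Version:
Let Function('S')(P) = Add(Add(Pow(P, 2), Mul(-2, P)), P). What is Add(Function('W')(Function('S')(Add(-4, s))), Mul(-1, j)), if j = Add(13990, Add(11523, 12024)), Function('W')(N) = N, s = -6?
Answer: -37427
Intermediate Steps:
Function('S')(P) = Add(Pow(P, 2), Mul(-1, P))
j = 37537 (j = Add(13990, 23547) = 37537)
Add(Function('W')(Function('S')(Add(-4, s))), Mul(-1, j)) = Add(Mul(Add(-4, -6), Add(-1, Add(-4, -6))), Mul(-1, 37537)) = Add(Mul(-10, Add(-1, -10)), -37537) = Add(Mul(-10, -11), -37537) = Add(110, -37537) = -37427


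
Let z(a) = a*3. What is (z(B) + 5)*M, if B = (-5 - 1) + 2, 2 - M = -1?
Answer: -21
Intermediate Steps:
M = 3 (M = 2 - 1*(-1) = 2 + 1 = 3)
B = -4 (B = -6 + 2 = -4)
z(a) = 3*a
(z(B) + 5)*M = (3*(-4) + 5)*3 = (-12 + 5)*3 = -7*3 = -21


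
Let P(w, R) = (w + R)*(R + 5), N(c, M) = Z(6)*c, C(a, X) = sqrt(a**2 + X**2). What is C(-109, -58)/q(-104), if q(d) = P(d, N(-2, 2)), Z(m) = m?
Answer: sqrt(15245)/812 ≈ 0.15206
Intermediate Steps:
C(a, X) = sqrt(X**2 + a**2)
N(c, M) = 6*c
P(w, R) = (5 + R)*(R + w) (P(w, R) = (R + w)*(5 + R) = (5 + R)*(R + w))
q(d) = 84 - 7*d (q(d) = (6*(-2))**2 + 5*(6*(-2)) + 5*d + (6*(-2))*d = (-12)**2 + 5*(-12) + 5*d - 12*d = 144 - 60 + 5*d - 12*d = 84 - 7*d)
C(-109, -58)/q(-104) = sqrt((-58)**2 + (-109)**2)/(84 - 7*(-104)) = sqrt(3364 + 11881)/(84 + 728) = sqrt(15245)/812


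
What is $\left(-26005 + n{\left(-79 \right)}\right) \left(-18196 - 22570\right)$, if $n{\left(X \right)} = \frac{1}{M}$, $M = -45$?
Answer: $\frac{47705433116}{45} \approx 1.0601 \cdot 10^{9}$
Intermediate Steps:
$n{\left(X \right)} = - \frac{1}{45}$ ($n{\left(X \right)} = \frac{1}{-45} = - \frac{1}{45}$)
$\left(-26005 + n{\left(-79 \right)}\right) \left(-18196 - 22570\right) = \left(-26005 - \frac{1}{45}\right) \left(-18196 - 22570\right) = \left(- \frac{1170226}{45}\right) \left(-40766\right) = \frac{47705433116}{45}$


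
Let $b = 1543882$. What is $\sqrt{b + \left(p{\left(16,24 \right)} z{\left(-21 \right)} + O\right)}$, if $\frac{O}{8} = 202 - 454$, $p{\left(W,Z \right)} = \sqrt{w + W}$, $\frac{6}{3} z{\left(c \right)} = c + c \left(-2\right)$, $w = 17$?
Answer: $\frac{\sqrt{6167464 + 42 \sqrt{33}}}{2} \approx 1241.7$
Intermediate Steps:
$z{\left(c \right)} = - \frac{c}{2}$ ($z{\left(c \right)} = \frac{c + c \left(-2\right)}{2} = \frac{c - 2 c}{2} = \frac{\left(-1\right) c}{2} = - \frac{c}{2}$)
$p{\left(W,Z \right)} = \sqrt{17 + W}$
$O = -2016$ ($O = 8 \left(202 - 454\right) = 8 \left(-252\right) = -2016$)
$\sqrt{b + \left(p{\left(16,24 \right)} z{\left(-21 \right)} + O\right)} = \sqrt{1543882 - \left(2016 - \sqrt{17 + 16} \left(\left(- \frac{1}{2}\right) \left(-21\right)\right)\right)} = \sqrt{1543882 - \left(2016 - \sqrt{33} \cdot \frac{21}{2}\right)} = \sqrt{1543882 - \left(2016 - \frac{21 \sqrt{33}}{2}\right)} = \sqrt{1541866 + \frac{21 \sqrt{33}}{2}}$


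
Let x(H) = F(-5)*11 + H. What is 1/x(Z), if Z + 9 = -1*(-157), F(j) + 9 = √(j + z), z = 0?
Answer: 49/3006 - 11*I*√5/3006 ≈ 0.016301 - 0.0081826*I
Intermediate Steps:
F(j) = -9 + √j (F(j) = -9 + √(j + 0) = -9 + √j)
Z = 148 (Z = -9 - 1*(-157) = -9 + 157 = 148)
x(H) = -99 + H + 11*I*√5 (x(H) = (-9 + √(-5))*11 + H = (-9 + I*√5)*11 + H = (-99 + 11*I*√5) + H = -99 + H + 11*I*√5)
1/x(Z) = 1/(-99 + 148 + 11*I*√5) = 1/(49 + 11*I*√5)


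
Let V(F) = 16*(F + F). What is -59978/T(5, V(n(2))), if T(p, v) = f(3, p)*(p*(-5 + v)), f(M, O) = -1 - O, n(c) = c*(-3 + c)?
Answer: -29989/1035 ≈ -28.975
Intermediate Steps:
V(F) = 32*F (V(F) = 16*(2*F) = 32*F)
T(p, v) = p*(-1 - p)*(-5 + v) (T(p, v) = (-1 - p)*(p*(-5 + v)) = p*(-1 - p)*(-5 + v))
-59978/T(5, V(n(2))) = -59978*(-1/(5*(1 + 5)*(-5 + 32*(2*(-3 + 2))))) = -59978*(-1/(30*(-5 + 32*(2*(-1))))) = -59978*(-1/(30*(-5 + 32*(-2)))) = -59978*(-1/(30*(-5 - 64))) = -59978/((-1*5*6*(-69))) = -59978/2070 = -59978*1/2070 = -29989/1035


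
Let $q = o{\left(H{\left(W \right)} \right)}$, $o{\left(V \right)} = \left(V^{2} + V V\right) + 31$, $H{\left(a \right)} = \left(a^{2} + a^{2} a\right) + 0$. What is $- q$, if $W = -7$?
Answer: $-172903$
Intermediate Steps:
$H{\left(a \right)} = a^{2} + a^{3}$ ($H{\left(a \right)} = \left(a^{2} + a^{3}\right) + 0 = a^{2} + a^{3}$)
$o{\left(V \right)} = 31 + 2 V^{2}$ ($o{\left(V \right)} = \left(V^{2} + V^{2}\right) + 31 = 2 V^{2} + 31 = 31 + 2 V^{2}$)
$q = 172903$ ($q = 31 + 2 \left(\left(-7\right)^{2} \left(1 - 7\right)\right)^{2} = 31 + 2 \left(49 \left(-6\right)\right)^{2} = 31 + 2 \left(-294\right)^{2} = 31 + 2 \cdot 86436 = 31 + 172872 = 172903$)
$- q = \left(-1\right) 172903 = -172903$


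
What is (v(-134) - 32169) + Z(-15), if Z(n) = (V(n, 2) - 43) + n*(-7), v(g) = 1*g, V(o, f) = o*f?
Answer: -32271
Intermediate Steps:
V(o, f) = f*o
v(g) = g
Z(n) = -43 - 5*n (Z(n) = (2*n - 43) + n*(-7) = (-43 + 2*n) - 7*n = -43 - 5*n)
(v(-134) - 32169) + Z(-15) = (-134 - 32169) + (-43 - 5*(-15)) = -32303 + (-43 + 75) = -32303 + 32 = -32271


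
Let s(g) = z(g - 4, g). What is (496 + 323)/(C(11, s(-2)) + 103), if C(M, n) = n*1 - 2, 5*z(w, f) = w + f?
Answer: 585/71 ≈ 8.2394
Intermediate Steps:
z(w, f) = f/5 + w/5 (z(w, f) = (w + f)/5 = (f + w)/5 = f/5 + w/5)
s(g) = -⅘ + 2*g/5 (s(g) = g/5 + (g - 4)/5 = g/5 + (-4 + g)/5 = g/5 + (-⅘ + g/5) = -⅘ + 2*g/5)
C(M, n) = -2 + n (C(M, n) = n - 2 = -2 + n)
(496 + 323)/(C(11, s(-2)) + 103) = (496 + 323)/((-2 + (-⅘ + (⅖)*(-2))) + 103) = 819/((-2 + (-⅘ - ⅘)) + 103) = 819/((-2 - 8/5) + 103) = 819/(-18/5 + 103) = 819/(497/5) = 819*(5/497) = 585/71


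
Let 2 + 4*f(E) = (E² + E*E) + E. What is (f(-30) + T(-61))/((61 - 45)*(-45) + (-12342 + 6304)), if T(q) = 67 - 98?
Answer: -411/6758 ≈ -0.060817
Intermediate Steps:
f(E) = -½ + E²/2 + E/4 (f(E) = -½ + ((E² + E*E) + E)/4 = -½ + ((E² + E²) + E)/4 = -½ + (2*E² + E)/4 = -½ + (E + 2*E²)/4 = -½ + (E²/2 + E/4) = -½ + E²/2 + E/4)
T(q) = -31
(f(-30) + T(-61))/((61 - 45)*(-45) + (-12342 + 6304)) = ((-½ + (½)*(-30)² + (¼)*(-30)) - 31)/((61 - 45)*(-45) + (-12342 + 6304)) = ((-½ + (½)*900 - 15/2) - 31)/(16*(-45) - 6038) = ((-½ + 450 - 15/2) - 31)/(-720 - 6038) = (442 - 31)/(-6758) = 411*(-1/6758) = -411/6758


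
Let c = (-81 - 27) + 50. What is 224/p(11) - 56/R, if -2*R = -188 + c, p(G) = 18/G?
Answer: 50344/369 ≈ 136.43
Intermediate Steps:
c = -58 (c = -108 + 50 = -58)
R = 123 (R = -(-188 - 58)/2 = -1/2*(-246) = 123)
224/p(11) - 56/R = 224/((18/11)) - 56/123 = 224/((18*(1/11))) - 56*1/123 = 224/(18/11) - 56/123 = 224*(11/18) - 56/123 = 1232/9 - 56/123 = 50344/369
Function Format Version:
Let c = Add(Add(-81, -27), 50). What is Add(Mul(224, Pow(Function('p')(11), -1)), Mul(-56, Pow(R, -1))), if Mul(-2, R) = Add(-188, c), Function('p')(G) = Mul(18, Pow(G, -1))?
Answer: Rational(50344, 369) ≈ 136.43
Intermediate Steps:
c = -58 (c = Add(-108, 50) = -58)
R = 123 (R = Mul(Rational(-1, 2), Add(-188, -58)) = Mul(Rational(-1, 2), -246) = 123)
Add(Mul(224, Pow(Function('p')(11), -1)), Mul(-56, Pow(R, -1))) = Add(Mul(224, Pow(Mul(18, Pow(11, -1)), -1)), Mul(-56, Pow(123, -1))) = Add(Mul(224, Pow(Mul(18, Rational(1, 11)), -1)), Mul(-56, Rational(1, 123))) = Add(Mul(224, Pow(Rational(18, 11), -1)), Rational(-56, 123)) = Add(Mul(224, Rational(11, 18)), Rational(-56, 123)) = Add(Rational(1232, 9), Rational(-56, 123)) = Rational(50344, 369)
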